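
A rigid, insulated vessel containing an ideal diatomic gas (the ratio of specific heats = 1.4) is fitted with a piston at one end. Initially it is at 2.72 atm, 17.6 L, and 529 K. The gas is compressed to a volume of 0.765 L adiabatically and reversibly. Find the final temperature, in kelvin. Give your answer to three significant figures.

T₂ ≈ 1850 K

For a reversible adiabat TV^(γ−1) is constant, so T₂ = T₁ (V₁/V₂)^(γ−1).
T₂ = 529 × (17.6/0.765)^(0.4) = 1854 K.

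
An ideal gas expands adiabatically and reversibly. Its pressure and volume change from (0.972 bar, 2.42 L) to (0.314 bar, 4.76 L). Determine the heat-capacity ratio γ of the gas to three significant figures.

PV^γ = const ⇒ γ = ln(P₂/P₁) / ln(V₁/V₂).
γ = ln(0.314/0.972) / ln(2.42/4.76) = 1.67.

γ ≈ 1.67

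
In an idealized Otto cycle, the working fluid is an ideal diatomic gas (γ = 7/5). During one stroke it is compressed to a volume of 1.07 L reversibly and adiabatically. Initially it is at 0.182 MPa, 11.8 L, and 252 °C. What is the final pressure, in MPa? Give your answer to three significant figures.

Adiabatic: P₁V₁^γ = P₂V₂^γ ⇒ P₂ = P₁ (V₁/V₂)^γ.
P₂ = 0.182 × (11.8/1.07)^(7/5) = 5.243 MPa.

P₂ ≈ 5.24 MPa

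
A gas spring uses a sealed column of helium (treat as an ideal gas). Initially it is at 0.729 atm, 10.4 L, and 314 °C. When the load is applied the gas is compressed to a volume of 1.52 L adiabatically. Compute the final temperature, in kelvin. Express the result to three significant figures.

T₂ ≈ 2120 K

Adiabatic: T₁V₁^(γ−1) = T₂V₂^(γ−1) ⇒ T₂ = T₁ (V₁/V₂)^(γ−1).
γ = 5/3 for a monatomic ideal gas.
T₁ = 314 °C = 587.1 K.
T₂ = 587.1 × (10.4/1.52)^(2/3) = 2116 K.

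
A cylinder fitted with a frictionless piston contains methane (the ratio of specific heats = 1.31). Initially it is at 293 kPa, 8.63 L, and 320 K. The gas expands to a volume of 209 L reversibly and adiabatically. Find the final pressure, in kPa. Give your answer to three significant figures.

P₂ ≈ 4.50 kPa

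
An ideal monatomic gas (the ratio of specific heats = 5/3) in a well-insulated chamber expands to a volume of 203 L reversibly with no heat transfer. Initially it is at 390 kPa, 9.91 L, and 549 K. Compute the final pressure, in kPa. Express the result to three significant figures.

P₂ ≈ 2.54 kPa

Since PV^γ is constant along a reversible adiabat, P₂ = P₁ (V₁/V₂)^γ.
P₂ = 390 × (9.91/203)^(5/3) = 2.543 kPa.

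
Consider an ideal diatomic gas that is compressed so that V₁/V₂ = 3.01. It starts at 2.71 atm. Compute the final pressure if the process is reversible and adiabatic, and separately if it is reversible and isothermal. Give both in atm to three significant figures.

adiabatic: 12.7 atm; isothermal: 8.16 atm

For a diatomic ideal gas γ = 7/5.
Isothermal: P₂ = P₁(V₁/V₂) = 2.71×3.01 = 8.157 atm.
Adiabatic: P₂ = P₁(V₁/V₂)^γ = 2.71×3.01^(7/5) = 12.68 atm.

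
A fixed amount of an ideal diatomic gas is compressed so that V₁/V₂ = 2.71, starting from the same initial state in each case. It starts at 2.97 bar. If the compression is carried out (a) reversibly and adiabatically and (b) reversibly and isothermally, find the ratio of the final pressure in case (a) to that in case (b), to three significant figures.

P_adiabatic / P_isothermal ≈ 1.49

For a diatomic ideal gas γ = 7/5.
Isothermal: P_b = P₁(V₁/V₂) = 2.97×2.71.
Adiabatic: P_a = P₁(V₁/V₂)^γ = 2.97×2.71^(7/5).
P_a/P_b = (V₁/V₂)^(γ−1) = 2.71^(2/5) = 1.49.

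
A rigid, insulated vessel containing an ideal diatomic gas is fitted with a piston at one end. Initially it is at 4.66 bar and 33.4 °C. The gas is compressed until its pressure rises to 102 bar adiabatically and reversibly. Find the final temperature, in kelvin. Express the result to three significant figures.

T₂ ≈ 740 K

Adiabatic: T₂/T₁ = (P₂/P₁)^((γ−1)/γ).
For a diatomic ideal gas γ = 7/5, so (γ−1)/γ = 2/7.
T₁ = 33.4 °C = 306.5 K.
T₂ = 306.5 × (102/4.66)^(2/7) = 740.3 K.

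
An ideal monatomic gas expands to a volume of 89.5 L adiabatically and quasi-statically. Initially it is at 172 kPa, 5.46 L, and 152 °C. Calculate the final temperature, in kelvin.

For a reversible adiabat TV^(γ−1) is constant, so T₂ = T₁ (V₁/V₂)^(γ−1).
γ = 5/3 for a monatomic ideal gas.
T₁ = 152 °C = 425.1 K.
T₂ = 425.1 × (5.46/89.5)^(2/3) = 65.89 K.

T₂ ≈ 65.9 K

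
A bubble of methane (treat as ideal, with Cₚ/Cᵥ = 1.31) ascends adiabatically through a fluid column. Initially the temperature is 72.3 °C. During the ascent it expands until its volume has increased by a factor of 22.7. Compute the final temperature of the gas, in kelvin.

T₂ ≈ 131 K

Adiabatic: T₁V₁^(γ−1) = T₂V₂^(γ−1) ⇒ T₂ = T₁ (V₁/V₂)^(γ−1).
T₁ = 72.3 °C = 345.4 K.
T₂ = 345.4 × (1/22.7)^(0.31) = 131.2 K.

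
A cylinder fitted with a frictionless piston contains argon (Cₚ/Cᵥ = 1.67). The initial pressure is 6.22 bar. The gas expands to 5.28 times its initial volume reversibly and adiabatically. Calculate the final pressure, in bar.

Since PV^γ is constant along a reversible adiabat, P₂ = P₁ (V₁/V₂)^γ.
P₂ = 6.22 × (1/5.28)^(1.67) = 0.3864 bar.

P₂ ≈ 0.386 bar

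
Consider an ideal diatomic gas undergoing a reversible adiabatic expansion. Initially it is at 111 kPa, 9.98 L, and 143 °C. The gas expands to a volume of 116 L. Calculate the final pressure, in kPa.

Adiabatic: P₁V₁^γ = P₂V₂^γ ⇒ P₂ = P₁ (V₁/V₂)^γ.
γ = 7/5 for a diatomic ideal gas.
P₂ = 111 × (9.98/116)^(7/5) = 3.58 kPa.

P₂ ≈ 3.58 kPa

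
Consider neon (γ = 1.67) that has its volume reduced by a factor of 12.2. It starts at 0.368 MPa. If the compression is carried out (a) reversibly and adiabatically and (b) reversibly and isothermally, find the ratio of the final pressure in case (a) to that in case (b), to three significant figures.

P_adiabatic / P_isothermal ≈ 5.34

Isothermal: P_b = P₁(V₁/V₂) = 0.368×12.2.
Adiabatic: P_a = P₁(V₁/V₂)^γ = 0.368×12.2^(1.67).
P_a/P_b = (V₁/V₂)^(γ−1) = 12.2^(0.67) = 5.344.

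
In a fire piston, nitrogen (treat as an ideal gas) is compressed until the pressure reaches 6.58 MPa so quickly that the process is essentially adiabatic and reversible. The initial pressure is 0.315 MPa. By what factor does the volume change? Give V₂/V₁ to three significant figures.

V₂/V₁ ≈ 0.114

From PV^γ = const, V₂/V₁ = (P₁/P₂)^(1/γ).
For a diatomic ideal gas γ = 7/5.
V₂/V₁ = (0.315/6.58)^(5/7) = 0.1141.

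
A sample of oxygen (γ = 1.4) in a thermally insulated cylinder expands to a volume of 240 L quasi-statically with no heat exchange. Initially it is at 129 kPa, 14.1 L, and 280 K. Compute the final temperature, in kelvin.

T₂ ≈ 90.1 K

For a reversible adiabat TV^(γ−1) is constant, so T₂ = T₁ (V₁/V₂)^(γ−1).
T₂ = 280 × (14.1/240)^(0.4) = 90.11 K.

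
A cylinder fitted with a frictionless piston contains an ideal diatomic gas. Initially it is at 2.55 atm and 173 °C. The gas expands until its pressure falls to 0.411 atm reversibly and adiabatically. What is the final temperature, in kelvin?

T₂ ≈ 265 K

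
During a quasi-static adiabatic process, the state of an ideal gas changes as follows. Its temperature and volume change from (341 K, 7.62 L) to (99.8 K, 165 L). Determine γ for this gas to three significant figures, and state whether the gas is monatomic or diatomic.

TV^(γ−1) = const ⇒ γ − 1 = ln(T₂/T₁) / ln(V₁/V₂).
γ = 1 + ln(99.8/341) / ln(7.62/165) = 1.4.
γ ≈ 1.40 is close to 7/5, so the gas is diatomic.

γ ≈ 1.40; diatomic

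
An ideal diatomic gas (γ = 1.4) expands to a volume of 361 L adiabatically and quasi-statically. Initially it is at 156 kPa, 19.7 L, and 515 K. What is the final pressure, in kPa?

Adiabatic: P₁V₁^γ = P₂V₂^γ ⇒ P₂ = P₁ (V₁/V₂)^γ.
P₂ = 156 × (19.7/361)^(1.4) = 2.66 kPa.

P₂ ≈ 2.66 kPa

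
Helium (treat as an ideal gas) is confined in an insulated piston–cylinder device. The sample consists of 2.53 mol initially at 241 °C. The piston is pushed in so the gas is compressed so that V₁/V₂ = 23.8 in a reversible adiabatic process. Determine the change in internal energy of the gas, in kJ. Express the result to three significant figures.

For a reversible adiabat TV^(γ−1) is constant, so T₂ = T₁ (V₁/V₂)^(γ−1).
γ = 5/3 for a monatomic ideal gas, so γ−1 = 2/3.
T₁ = 241 °C = 514.1 K.
T₂ = 514.1 × 23.8^(2/3) = 4254 K.
Q = 0, so ΔU = W_on_gas = nCᵥΔT with Cᵥ = R/(γ−1) = 12.47 J/(mol·K).
ΔU = 2.53 × 12.47 × (4254 − 514.1) = 118000 J.

ΔU ≈ 118 kJ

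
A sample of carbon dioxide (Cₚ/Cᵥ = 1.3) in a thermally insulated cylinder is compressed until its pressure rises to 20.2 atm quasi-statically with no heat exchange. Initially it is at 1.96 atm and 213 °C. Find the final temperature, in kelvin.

Along an adiabat T P^((1−γ)/γ) is constant, so T₂ = T₁ (P₂/P₁)^((γ−1)/γ).
T₁ = 213 °C = 486.1 K.
T₂ = 486.1 × (20.2/1.96)^(0.231) = 832.8 K.

T₂ ≈ 833 K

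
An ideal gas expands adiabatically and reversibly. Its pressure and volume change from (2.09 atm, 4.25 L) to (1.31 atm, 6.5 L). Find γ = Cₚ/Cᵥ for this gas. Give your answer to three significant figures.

PV^γ = const ⇒ γ = ln(P₂/P₁) / ln(V₁/V₂).
γ = ln(1.31/2.09) / ln(4.25/6.5) = 1.099.

γ ≈ 1.10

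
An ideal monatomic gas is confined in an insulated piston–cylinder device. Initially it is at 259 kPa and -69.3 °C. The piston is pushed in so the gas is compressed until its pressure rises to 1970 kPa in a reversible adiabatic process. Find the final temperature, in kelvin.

T₂ ≈ 459 K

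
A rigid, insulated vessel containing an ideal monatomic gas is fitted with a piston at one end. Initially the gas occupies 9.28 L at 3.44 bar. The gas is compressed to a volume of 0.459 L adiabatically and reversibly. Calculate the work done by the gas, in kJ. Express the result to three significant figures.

γ = 5/3 for a monatomic ideal gas.
P₂ = P₁(V₁/V₂)^γ = 3.44×(9.28/0.459)^(5/3) = 516.2 bar.
For a reversible adiabat, W_by_gas = (P₁V₁ − P₂V₂)/(γ−1).
W_by = (344000×0.00928 − 5.162×10^7×0.000459) / (2/3) = -30750 J.

W ≈ -30.7 kJ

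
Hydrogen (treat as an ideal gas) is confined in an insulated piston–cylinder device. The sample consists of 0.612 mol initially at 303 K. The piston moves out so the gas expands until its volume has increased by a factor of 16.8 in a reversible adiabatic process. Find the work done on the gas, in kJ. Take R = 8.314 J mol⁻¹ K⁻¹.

W ≈ -2.61 kJ

For a reversible adiabat TV^(γ−1) is constant, so T₂ = T₁ (V₁/V₂)^(γ−1).
γ = 7/5 for a diatomic ideal gas, so γ−1 = 2/5.
T₂ = 303 × (1/16.8)^(2/5) = 98.02 K.
Q = 0, so ΔU = W_on_gas = nCᵥΔT with Cᵥ = R/(γ−1) = 20.79 J/(mol·K).
ΔU = 0.612 × 20.79 × (98.02 − 303) = -2607 J.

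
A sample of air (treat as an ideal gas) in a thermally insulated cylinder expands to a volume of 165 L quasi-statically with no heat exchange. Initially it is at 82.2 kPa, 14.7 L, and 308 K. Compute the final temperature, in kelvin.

For a reversible adiabat TV^(γ−1) is constant, so T₂ = T₁ (V₁/V₂)^(γ−1).
γ = 7/5 for a diatomic ideal gas.
T₂ = 308 × (14.7/165)^(2/5) = 117.1 K.

T₂ ≈ 117 K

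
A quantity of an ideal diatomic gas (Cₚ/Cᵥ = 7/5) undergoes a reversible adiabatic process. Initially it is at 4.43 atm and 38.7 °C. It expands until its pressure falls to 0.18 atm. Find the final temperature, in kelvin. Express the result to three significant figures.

Along an adiabat T P^((1−γ)/γ) is constant, so T₂ = T₁ (P₂/P₁)^((γ−1)/γ).
T₁ = 38.7 °C = 311.8 K.
T₂ = 311.8 × (0.18/4.43)^(2/7) = 124.9 K.

T₂ ≈ 125 K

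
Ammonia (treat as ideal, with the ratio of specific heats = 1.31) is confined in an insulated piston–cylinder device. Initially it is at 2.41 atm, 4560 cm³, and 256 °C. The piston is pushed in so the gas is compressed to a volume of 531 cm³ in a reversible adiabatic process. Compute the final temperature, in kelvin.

T₂ ≈ 1030 K

Adiabatic: T₁V₁^(γ−1) = T₂V₂^(γ−1) ⇒ T₂ = T₁ (V₁/V₂)^(γ−1).
T₁ = 256 °C = 529.1 K.
T₂ = 529.1 × (4560/531)^(0.31) = 1031 K.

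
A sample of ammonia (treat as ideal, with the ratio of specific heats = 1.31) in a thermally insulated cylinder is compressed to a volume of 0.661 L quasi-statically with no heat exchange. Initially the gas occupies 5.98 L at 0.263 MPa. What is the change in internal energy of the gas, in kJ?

ΔU ≈ 4.97 kJ

P₂ = P₁(V₁/V₂)^γ = 0.263×(5.98/0.661)^(1.31) = 4.709 MPa.
For a reversible adiabat, W_by_gas = (P₁V₁ − P₂V₂)/(γ−1).
W_by = (263000×0.00598 − 4.709×10^6×0.000661) / (0.31) = -4968 J.
Q = 0 ⇒ ΔU = −W_by = 4968 J.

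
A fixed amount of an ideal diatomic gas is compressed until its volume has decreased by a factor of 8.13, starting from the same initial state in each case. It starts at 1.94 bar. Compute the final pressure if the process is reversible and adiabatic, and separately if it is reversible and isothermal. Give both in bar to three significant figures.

adiabatic: 36.5 bar; isothermal: 15.8 bar

For a diatomic ideal gas γ = 7/5.
Isothermal: P₂ = P₁(V₁/V₂) = 1.94×8.13 = 15.77 bar.
Adiabatic: P₂ = P₁(V₁/V₂)^γ = 1.94×8.13^(7/5) = 36.47 bar.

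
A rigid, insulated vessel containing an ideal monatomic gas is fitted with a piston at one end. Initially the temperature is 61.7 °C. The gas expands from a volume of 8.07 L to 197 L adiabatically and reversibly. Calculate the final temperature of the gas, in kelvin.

Adiabatic: T₁V₁^(γ−1) = T₂V₂^(γ−1) ⇒ T₂ = T₁ (V₁/V₂)^(γ−1).
For a monatomic ideal gas γ = 5/3, so γ−1 = 2/3.
T₁ = 61.7 °C = 334.8 K.
T₂ = 334.8 × (8.07/197)^(2/3) = 39.79 K.

T₂ ≈ 39.8 K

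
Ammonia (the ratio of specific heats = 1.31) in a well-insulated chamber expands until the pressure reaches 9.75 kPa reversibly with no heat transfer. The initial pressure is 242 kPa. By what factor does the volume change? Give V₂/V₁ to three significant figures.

V₂/V₁ ≈ 11.6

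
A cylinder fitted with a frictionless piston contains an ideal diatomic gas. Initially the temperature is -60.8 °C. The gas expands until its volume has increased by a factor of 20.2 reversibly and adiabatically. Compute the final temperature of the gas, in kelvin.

Adiabatic: T₁V₁^(γ−1) = T₂V₂^(γ−1) ⇒ T₂ = T₁ (V₁/V₂)^(γ−1).
For a diatomic ideal gas γ = 7/5, so γ−1 = 2/5.
T₁ = -60.8 °C = 212.3 K.
T₂ = 212.3 × (1/20.2)^(2/5) = 63.81 K.

T₂ ≈ 63.8 K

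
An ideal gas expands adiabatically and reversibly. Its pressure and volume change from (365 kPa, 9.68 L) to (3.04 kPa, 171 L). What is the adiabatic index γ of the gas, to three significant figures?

γ ≈ 1.67

PV^γ = const ⇒ γ = ln(P₂/P₁) / ln(V₁/V₂).
γ = ln(3.04/365) / ln(9.68/171) = 1.667.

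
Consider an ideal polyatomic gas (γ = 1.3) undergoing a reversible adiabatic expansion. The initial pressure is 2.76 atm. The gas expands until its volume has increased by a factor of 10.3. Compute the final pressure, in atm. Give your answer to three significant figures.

P₂ ≈ 0.133 atm

Since PV^γ is constant along a reversible adiabat, P₂ = P₁ (V₁/V₂)^γ.
P₂ = 2.76 × (1/10.3)^(1.3) = 0.1331 atm.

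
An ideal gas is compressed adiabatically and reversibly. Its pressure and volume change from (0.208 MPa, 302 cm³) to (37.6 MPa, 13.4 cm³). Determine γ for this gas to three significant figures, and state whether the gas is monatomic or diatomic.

γ ≈ 1.67; monatomic

PV^γ = const ⇒ γ = ln(P₂/P₁) / ln(V₁/V₂).
γ = ln(37.6/0.208) / ln(302/13.4) = 1.668.
γ ≈ 1.67 is close to 5/3, so the gas is monatomic.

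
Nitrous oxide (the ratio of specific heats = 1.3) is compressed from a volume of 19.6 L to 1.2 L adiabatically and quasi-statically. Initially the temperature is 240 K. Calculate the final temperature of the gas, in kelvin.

For a reversible adiabat TV^(γ−1) is constant, so T₂ = T₁ (V₁/V₂)^(γ−1).
T₂ = 240 × (19.6/1.2)^(0.3) = 554.8 K.

T₂ ≈ 555 K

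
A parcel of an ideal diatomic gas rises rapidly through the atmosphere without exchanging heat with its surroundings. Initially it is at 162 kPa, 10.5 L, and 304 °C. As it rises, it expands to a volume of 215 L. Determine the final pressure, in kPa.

Since PV^γ is constant along a reversible adiabat, P₂ = P₁ (V₁/V₂)^γ.
γ = 7/5 for a diatomic ideal gas.
P₂ = 162 × (10.5/215)^(7/5) = 2.365 kPa.

P₂ ≈ 2.36 kPa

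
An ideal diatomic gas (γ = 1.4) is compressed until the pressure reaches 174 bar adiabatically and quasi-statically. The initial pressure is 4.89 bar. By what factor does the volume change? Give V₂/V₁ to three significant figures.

V₂/V₁ ≈ 0.0780

From PV^γ = const, V₂/V₁ = (P₁/P₂)^(1/γ).
V₂/V₁ = (4.89/174)^(0.714) = 0.07798.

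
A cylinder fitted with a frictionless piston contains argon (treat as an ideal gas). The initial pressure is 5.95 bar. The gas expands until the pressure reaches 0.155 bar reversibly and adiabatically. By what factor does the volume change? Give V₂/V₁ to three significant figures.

V₂/V₁ ≈ 8.92

From PV^γ = const, V₂/V₁ = (P₁/P₂)^(1/γ).
For a monatomic ideal gas γ = 5/3.
V₂/V₁ = (5.95/0.155)^(3/5) = 8.923.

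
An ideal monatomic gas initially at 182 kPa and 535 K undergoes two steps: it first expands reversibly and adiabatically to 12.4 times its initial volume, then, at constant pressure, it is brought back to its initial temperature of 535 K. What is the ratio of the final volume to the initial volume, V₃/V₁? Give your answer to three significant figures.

V₃/V₁ ≈ 66.4

For a monatomic ideal gas γ = 5/3.
Adiabatic step: V₂/V₁ = 12.4; T₂ = T₁·(1/12.4)^(2/3) = 99.86 K.
Isobaric step: V₃/V₂ = T₃/T₂ = 535/99.86.
V₃/V₁ = (V₂/V₁)(V₃/V₂) = 12.4 × (535/99.86) = 66.43.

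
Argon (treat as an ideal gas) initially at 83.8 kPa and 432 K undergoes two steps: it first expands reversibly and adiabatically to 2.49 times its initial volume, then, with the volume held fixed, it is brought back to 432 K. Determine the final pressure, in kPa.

P₃ ≈ 33.7 kPa

For a monatomic ideal gas γ = 5/3.
Adiabatic step (PV^γ = const): P₂ = 83.8×(1/2.49)^(5/3) = 18.32 kPa; T₂ = 432×(1/2.49)^(2/3) = 235.2 K.
Isochoric: P₃ = P₂(T₃/T₂) = 18.32 × (432/235.2) = 33.65 kPa.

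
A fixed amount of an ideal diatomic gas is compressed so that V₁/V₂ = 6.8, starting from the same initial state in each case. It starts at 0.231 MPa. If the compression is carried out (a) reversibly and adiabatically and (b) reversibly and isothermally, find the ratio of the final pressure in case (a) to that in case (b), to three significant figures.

P_adiabatic / P_isothermal ≈ 2.15

For a diatomic ideal gas γ = 7/5.
Isothermal: P_b = P₁(V₁/V₂) = 0.231×6.8.
Adiabatic: P_a = P₁(V₁/V₂)^γ = 0.231×6.8^(7/5).
P_a/P_b = (V₁/V₂)^(γ−1) = 6.8^(2/5) = 2.153.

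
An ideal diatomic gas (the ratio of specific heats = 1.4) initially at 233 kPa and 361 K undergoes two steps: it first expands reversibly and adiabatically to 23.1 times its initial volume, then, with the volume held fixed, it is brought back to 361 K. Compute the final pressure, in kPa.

Adiabatic step (PV^γ = const): P₂ = 233×(1/23.1)^(1.4) = 2.873 kPa; T₂ = 361×(1/23.1)^(0.4) = 102.8 K.
Isochoric: P₃ = P₂(T₃/T₂) = 2.873 × (361/102.8) = 10.09 kPa.

P₃ ≈ 10.1 kPa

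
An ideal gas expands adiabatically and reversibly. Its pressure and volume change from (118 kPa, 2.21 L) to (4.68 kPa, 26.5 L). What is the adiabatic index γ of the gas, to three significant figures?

PV^γ = const ⇒ γ = ln(P₂/P₁) / ln(V₁/V₂).
γ = ln(4.68/118) / ln(2.21/26.5) = 1.299.

γ ≈ 1.30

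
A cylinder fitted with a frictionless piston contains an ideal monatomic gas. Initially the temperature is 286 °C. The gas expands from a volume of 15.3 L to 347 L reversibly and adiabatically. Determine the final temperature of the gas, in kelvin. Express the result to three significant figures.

For a reversible adiabat TV^(γ−1) is constant, so T₂ = T₁ (V₁/V₂)^(γ−1).
For a monatomic ideal gas γ = 5/3, so γ−1 = 2/3.
T₁ = 286 °C = 559.1 K.
T₂ = 559.1 × (15.3/347)^(2/3) = 69.79 K.

T₂ ≈ 69.8 K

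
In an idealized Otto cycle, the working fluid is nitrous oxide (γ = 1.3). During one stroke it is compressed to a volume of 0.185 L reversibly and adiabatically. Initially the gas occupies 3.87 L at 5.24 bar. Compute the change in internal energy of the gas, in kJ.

ΔU ≈ 10.1 kJ

P₂ = P₁(V₁/V₂)^γ = 5.24×(3.87/0.185)^(1.3) = 272.9 bar.
For a reversible adiabat, W_by_gas = (P₁V₁ − P₂V₂)/(γ−1).
W_by = (524000×0.00387 − 2.729×10^7×0.000185) / (0.3) = -10070 J.
Q = 0 ⇒ ΔU = −W_by = 10070 J.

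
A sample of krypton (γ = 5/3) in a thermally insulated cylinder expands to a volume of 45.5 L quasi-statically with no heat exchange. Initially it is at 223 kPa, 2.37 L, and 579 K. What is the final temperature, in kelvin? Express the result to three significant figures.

Adiabatic: T₁V₁^(γ−1) = T₂V₂^(γ−1) ⇒ T₂ = T₁ (V₁/V₂)^(γ−1).
T₂ = 579 × (2.37/45.5)^(2/3) = 80.76 K.

T₂ ≈ 80.8 K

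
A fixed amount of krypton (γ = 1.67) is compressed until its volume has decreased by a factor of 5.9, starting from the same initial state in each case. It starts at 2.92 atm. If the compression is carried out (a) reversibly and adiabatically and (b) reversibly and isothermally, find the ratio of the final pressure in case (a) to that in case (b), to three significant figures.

Isothermal: P_b = P₁(V₁/V₂) = 2.92×5.9.
Adiabatic: P_a = P₁(V₁/V₂)^γ = 2.92×5.9^(1.67).
P_a/P_b = (V₁/V₂)^(γ−1) = 5.9^(0.67) = 3.285.

P_adiabatic / P_isothermal ≈ 3.28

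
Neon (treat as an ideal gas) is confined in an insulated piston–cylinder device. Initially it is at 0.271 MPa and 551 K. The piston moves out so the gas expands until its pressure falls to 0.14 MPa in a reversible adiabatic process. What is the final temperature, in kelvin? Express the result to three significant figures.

T₂ ≈ 423 K

Adiabatic: T₂/T₁ = (P₂/P₁)^((γ−1)/γ).
For a monatomic ideal gas γ = 5/3, so (γ−1)/γ = 2/5.
T₂ = 551 × (0.14/0.271)^(2/5) = 423.1 K.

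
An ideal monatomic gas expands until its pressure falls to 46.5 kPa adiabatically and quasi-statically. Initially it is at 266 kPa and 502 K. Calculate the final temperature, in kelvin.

T₂ ≈ 250 K

Adiabatic: T₂/T₁ = (P₂/P₁)^((γ−1)/γ).
For a monatomic ideal gas γ = 5/3, so (γ−1)/γ = 2/5.
T₂ = 502 × (46.5/266)^(2/5) = 249.9 K.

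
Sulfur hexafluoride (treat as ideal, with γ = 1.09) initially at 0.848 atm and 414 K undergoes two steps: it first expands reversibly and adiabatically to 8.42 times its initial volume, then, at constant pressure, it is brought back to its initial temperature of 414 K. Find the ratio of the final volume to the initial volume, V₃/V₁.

Adiabatic step: V₂/V₁ = 8.42; T₂ = T₁·(1/8.42)^(0.09) = 341.8 K.
Isobaric step: V₃/V₂ = T₃/T₂ = 414/341.8.
V₃/V₁ = (V₂/V₁)(V₃/V₂) = 8.42 × (414/341.8) = 10.2.

V₃/V₁ ≈ 10.2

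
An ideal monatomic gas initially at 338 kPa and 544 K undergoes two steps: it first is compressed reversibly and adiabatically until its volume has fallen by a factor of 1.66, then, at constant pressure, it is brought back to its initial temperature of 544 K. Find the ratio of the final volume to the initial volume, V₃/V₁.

For a monatomic ideal gas γ = 5/3.
Adiabatic step: V₂/V₁ = 0.6024; T₂ = T₁·1.66^(2/3) = 762.7 K.
Isobaric step: V₃/V₂ = T₃/T₂ = 544/762.7.
V₃/V₁ = (V₂/V₁)(V₃/V₂) = 0.6024 × (544/762.7) = 0.4297.

V₃/V₁ ≈ 0.430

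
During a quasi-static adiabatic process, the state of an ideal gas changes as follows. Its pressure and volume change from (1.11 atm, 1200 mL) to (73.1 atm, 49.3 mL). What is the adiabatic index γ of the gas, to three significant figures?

γ ≈ 1.31

PV^γ = const ⇒ γ = ln(P₂/P₁) / ln(V₁/V₂).
γ = ln(73.1/1.11) / ln(1200/49.3) = 1.312.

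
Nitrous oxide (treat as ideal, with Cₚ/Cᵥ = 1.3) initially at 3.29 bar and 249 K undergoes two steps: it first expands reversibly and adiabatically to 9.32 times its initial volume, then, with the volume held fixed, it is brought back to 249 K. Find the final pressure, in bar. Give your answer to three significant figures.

P₃ ≈ 0.353 bar

Adiabatic step (PV^γ = const): P₂ = 3.29×(1/9.32)^(1.3) = 0.1807 bar; T₂ = 249×(1/9.32)^(0.3) = 127.5 K.
Isochoric: P₃ = P₂(T₃/T₂) = 0.1807 × (249/127.5) = 0.353 bar.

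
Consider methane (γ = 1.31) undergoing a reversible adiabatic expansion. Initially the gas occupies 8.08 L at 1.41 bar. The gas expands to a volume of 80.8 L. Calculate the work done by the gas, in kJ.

P₂ = P₁(V₁/V₂)^γ = 1.41×(8.08/80.8)^(1.31) = 0.06906 bar.
For a reversible adiabat, W_by_gas = (P₁V₁ − P₂V₂)/(γ−1).
W_by = (141000×0.00808 − 6906×0.0808) / (0.31) = 1875 J.

W ≈ 1.88 kJ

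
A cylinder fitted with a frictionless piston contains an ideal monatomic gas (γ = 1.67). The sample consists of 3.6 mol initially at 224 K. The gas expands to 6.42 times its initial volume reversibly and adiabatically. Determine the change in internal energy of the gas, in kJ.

Adiabatic: T₁V₁^(γ−1) = T₂V₂^(γ−1) ⇒ T₂ = T₁ (V₁/V₂)^(γ−1).
T₂ = 224 × (1/6.42)^(0.67) = 64.45 K.
Q = 0, so ΔU = W_on_gas = nCᵥΔT with Cᵥ = R/(γ−1) = 12.41 J/(mol·K).
ΔU = 3.6 × 12.41 × (64.45 − 224) = -7128 J.

ΔU ≈ -7.13 kJ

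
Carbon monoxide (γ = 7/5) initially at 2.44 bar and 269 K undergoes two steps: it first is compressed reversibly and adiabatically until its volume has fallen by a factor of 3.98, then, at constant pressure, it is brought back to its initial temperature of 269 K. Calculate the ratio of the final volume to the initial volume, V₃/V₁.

Adiabatic step: V₂/V₁ = 0.2513; T₂ = T₁·3.98^(2/5) = 467.4 K.
Isobaric step: V₃/V₂ = T₃/T₂ = 269/467.4.
V₃/V₁ = (V₂/V₁)(V₃/V₂) = 0.2513 × (269/467.4) = 0.1446.

V₃/V₁ ≈ 0.145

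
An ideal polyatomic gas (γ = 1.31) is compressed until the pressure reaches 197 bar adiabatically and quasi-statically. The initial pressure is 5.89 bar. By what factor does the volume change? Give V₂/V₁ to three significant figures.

From PV^γ = const, V₂/V₁ = (P₁/P₂)^(1/γ).
V₂/V₁ = (5.89/197)^(0.763) = 0.06861.

V₂/V₁ ≈ 0.0686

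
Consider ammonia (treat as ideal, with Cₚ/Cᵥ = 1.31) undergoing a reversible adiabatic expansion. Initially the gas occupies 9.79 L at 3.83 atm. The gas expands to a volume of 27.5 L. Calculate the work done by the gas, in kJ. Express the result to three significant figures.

W ≈ 3.36 kJ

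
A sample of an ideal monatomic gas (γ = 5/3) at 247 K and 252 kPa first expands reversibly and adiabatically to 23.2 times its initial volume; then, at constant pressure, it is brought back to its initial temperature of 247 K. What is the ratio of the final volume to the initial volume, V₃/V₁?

V₃/V₁ ≈ 189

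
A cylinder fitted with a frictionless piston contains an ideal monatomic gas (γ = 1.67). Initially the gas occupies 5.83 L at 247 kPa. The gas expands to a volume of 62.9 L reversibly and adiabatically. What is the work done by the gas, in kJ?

W ≈ 1.71 kJ

P₂ = P₁(V₁/V₂)^γ = 247×(5.83/62.9)^(1.67) = 4.652 kPa.
For a reversible adiabat, W_by_gas = (P₁V₁ − P₂V₂)/(γ−1).
W_by = (247000×0.00583 − 4652×0.0629) / (0.67) = 1713 J.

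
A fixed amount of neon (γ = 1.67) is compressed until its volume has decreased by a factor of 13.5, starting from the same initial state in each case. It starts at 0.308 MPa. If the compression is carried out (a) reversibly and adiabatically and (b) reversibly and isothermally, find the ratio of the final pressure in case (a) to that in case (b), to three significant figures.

Isothermal: P_b = P₁(V₁/V₂) = 0.308×13.5.
Adiabatic: P_a = P₁(V₁/V₂)^γ = 0.308×13.5^(1.67).
P_a/P_b = (V₁/V₂)^(γ−1) = 13.5^(0.67) = 5.719.

P_adiabatic / P_isothermal ≈ 5.72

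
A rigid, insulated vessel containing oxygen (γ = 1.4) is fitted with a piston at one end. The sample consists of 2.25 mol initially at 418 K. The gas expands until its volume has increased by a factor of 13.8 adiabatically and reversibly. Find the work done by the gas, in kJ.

For a reversible adiabat TV^(γ−1) is constant, so T₂ = T₁ (V₁/V₂)^(γ−1).
T₂ = 418 × (1/13.8)^(0.4) = 146.3 K.
Q = 0, so ΔU = W_on_gas = nCᵥΔT with Cᵥ = R/(γ−1) = 20.79 J/(mol·K).
ΔU = 2.25 × 20.79 × (146.3 − 418) = -12710 J.
Work done by the gas = −ΔU = 12710 J.

W ≈ 12.7 kJ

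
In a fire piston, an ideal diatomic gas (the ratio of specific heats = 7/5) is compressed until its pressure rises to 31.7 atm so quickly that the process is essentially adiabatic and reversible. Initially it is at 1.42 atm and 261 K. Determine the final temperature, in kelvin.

T₂ ≈ 634 K

Along an adiabat T P^((1−γ)/γ) is constant, so T₂ = T₁ (P₂/P₁)^((γ−1)/γ).
T₂ = 261 × (31.7/1.42)^(2/7) = 633.9 K.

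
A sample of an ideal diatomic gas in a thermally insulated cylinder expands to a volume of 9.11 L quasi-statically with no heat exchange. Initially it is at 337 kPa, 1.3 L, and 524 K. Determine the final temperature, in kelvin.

T₂ ≈ 240 K

For a reversible adiabat TV^(γ−1) is constant, so T₂ = T₁ (V₁/V₂)^(γ−1).
γ = 7/5 for a diatomic ideal gas.
T₂ = 524 × (1.3/9.11)^(2/5) = 240.5 K.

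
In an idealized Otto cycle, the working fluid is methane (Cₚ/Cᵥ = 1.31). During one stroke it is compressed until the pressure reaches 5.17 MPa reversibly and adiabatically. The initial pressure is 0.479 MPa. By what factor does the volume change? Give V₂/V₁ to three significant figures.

V₂/V₁ ≈ 0.163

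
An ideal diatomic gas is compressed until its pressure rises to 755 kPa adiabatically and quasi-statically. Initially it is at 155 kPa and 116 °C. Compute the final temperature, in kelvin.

T₂ ≈ 612 K

Adiabatic: T₂/T₁ = (P₂/P₁)^((γ−1)/γ).
For a diatomic ideal gas γ = 7/5, so (γ−1)/γ = 2/7.
T₁ = 116 °C = 389.1 K.
T₂ = 389.1 × (755/155)^(2/7) = 611.8 K.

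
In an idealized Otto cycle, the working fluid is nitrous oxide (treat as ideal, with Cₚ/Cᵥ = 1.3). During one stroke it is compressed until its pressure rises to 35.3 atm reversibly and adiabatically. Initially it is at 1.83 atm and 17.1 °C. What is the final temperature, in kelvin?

Adiabatic: T₂/T₁ = (P₂/P₁)^((γ−1)/γ).
T₁ = 17.1 °C = 290.2 K.
T₂ = 290.2 × (35.3/1.83)^(0.231) = 574.6 K.

T₂ ≈ 575 K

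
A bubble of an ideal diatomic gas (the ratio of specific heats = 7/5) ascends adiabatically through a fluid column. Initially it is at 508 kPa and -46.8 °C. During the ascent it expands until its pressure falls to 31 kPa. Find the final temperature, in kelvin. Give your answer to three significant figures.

T₂ ≈ 102 K

Adiabatic: T₂/T₁ = (P₂/P₁)^((γ−1)/γ).
T₁ = -46.8 °C = 226.3 K.
T₂ = 226.3 × (31/508)^(2/7) = 101.8 K.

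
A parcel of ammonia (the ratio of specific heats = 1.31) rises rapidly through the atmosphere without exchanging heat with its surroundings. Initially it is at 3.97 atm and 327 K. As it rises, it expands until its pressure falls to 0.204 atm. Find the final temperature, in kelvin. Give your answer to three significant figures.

T₂ ≈ 162 K

Along an adiabat T P^((1−γ)/γ) is constant, so T₂ = T₁ (P₂/P₁)^((γ−1)/γ).
T₂ = 327 × (0.204/3.97)^(0.237) = 162 K.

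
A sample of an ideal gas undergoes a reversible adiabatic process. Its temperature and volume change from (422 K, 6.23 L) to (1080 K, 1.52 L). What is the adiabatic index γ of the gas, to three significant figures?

TV^(γ−1) = const ⇒ γ − 1 = ln(T₂/T₁) / ln(V₁/V₂).
γ = 1 + ln(1080/422) / ln(6.23/1.52) = 1.666.

γ ≈ 1.67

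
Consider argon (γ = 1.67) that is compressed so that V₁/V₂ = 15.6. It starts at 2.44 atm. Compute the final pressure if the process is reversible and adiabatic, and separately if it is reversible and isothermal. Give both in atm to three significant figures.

Isothermal: P₂ = P₁(V₁/V₂) = 2.44×15.6 = 38.06 atm.
Adiabatic: P₂ = P₁(V₁/V₂)^γ = 2.44×15.6^(1.67) = 239.8 atm.

adiabatic: 240 atm; isothermal: 38.1 atm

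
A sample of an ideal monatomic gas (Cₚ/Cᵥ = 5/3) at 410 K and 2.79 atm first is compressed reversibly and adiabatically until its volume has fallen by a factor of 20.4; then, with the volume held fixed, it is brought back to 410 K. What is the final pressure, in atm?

Adiabatic step (PV^γ = const): P₂ = 2.79×20.4^(5/3) = 424.9 atm; T₂ = 410×20.4^(2/3) = 3061 K.
Isochoric: P₃ = P₂(T₃/T₂) = 424.9 × (410/3061) = 56.92 atm.

P₃ ≈ 56.9 atm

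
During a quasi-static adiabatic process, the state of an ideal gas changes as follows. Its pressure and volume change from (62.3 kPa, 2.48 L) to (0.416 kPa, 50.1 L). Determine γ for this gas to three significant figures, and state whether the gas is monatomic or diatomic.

γ ≈ 1.67; monatomic

PV^γ = const ⇒ γ = ln(P₂/P₁) / ln(V₁/V₂).
γ = ln(0.416/62.3) / ln(2.48/50.1) = 1.666.
γ ≈ 1.67 is close to 5/3, so the gas is monatomic.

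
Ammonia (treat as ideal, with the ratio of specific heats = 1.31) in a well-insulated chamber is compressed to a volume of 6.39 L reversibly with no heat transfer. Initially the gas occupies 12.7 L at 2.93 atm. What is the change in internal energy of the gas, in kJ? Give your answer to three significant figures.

ΔU ≈ 2.89 kJ

P₂ = P₁(V₁/V₂)^γ = 2.93×(12.7/6.39)^(1.31) = 7.205 atm.
For a reversible adiabat, W_by_gas = (P₁V₁ − P₂V₂)/(γ−1).
W_by = (296900×0.0127 − 730100×0.00639) / (0.31) = -2886 J.
Q = 0 ⇒ ΔU = −W_by = 2886 J.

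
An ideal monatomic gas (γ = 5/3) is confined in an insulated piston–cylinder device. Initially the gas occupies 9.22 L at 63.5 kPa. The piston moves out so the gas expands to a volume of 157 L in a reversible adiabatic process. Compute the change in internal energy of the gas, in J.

ΔU ≈ -746 J

P₂ = P₁(V₁/V₂)^γ = 63.5×(9.22/157)^(5/3) = 0.5634 kPa.
For a reversible adiabat, W_by_gas = (P₁V₁ − P₂V₂)/(γ−1).
W_by = (63500×0.00922 − 563.4×0.157) / (2/3) = 745.5 J.
Q = 0 ⇒ ΔU = −W_by = -745.5 J.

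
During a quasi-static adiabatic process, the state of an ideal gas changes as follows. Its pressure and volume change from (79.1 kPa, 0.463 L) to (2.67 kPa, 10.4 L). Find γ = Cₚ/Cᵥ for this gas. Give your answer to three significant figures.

γ ≈ 1.09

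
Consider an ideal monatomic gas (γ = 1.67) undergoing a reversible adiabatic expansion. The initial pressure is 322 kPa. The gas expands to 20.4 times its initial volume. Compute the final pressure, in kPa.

Adiabatic: P₁V₁^γ = P₂V₂^γ ⇒ P₂ = P₁ (V₁/V₂)^γ.
P₂ = 322 × (1/20.4)^(1.67) = 2.093 kPa.

P₂ ≈ 2.09 kPa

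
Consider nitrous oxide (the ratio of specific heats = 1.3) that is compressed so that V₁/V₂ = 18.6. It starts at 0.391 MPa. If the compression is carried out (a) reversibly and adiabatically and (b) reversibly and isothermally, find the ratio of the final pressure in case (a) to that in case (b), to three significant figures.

P_adiabatic / P_isothermal ≈ 2.40

Isothermal: P_b = P₁(V₁/V₂) = 0.391×18.6.
Adiabatic: P_a = P₁(V₁/V₂)^γ = 0.391×18.6^(1.3).
P_a/P_b = (V₁/V₂)^(γ−1) = 18.6^(0.3) = 2.404.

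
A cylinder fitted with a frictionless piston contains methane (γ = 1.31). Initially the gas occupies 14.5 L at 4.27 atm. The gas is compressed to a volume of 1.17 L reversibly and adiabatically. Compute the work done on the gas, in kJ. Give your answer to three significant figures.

P₂ = P₁(V₁/V₂)^γ = 4.27×(14.5/1.17)^(1.31) = 115.5 atm.
For a reversible adiabat, W_by_gas = (P₁V₁ − P₂V₂)/(γ−1).
W_by = (432700×0.0145 − 1.17×10^7×0.00117) / (0.31) = -23920 J.
W_on_gas = −W_by = 23920 J.

W ≈ 23.9 kJ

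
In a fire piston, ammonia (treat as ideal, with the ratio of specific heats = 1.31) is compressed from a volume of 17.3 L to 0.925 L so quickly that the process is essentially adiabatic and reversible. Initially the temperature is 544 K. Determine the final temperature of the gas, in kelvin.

T₂ ≈ 1350 K

For a reversible adiabat TV^(γ−1) is constant, so T₂ = T₁ (V₁/V₂)^(γ−1).
T₂ = 544 × (17.3/0.925)^(0.31) = 1349 K.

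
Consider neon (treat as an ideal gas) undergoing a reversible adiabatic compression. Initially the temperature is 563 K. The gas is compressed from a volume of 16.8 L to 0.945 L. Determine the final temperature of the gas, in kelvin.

For a reversible adiabat TV^(γ−1) is constant, so T₂ = T₁ (V₁/V₂)^(γ−1).
For a monatomic ideal gas γ = 5/3, so γ−1 = 2/3.
T₂ = 563 × (16.8/0.945)^(2/3) = 3835 K.

T₂ ≈ 3830 K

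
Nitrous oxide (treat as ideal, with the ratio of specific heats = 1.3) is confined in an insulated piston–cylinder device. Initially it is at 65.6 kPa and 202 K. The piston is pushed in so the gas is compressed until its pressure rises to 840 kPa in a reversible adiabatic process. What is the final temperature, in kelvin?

T₂ ≈ 364 K

Along an adiabat T P^((1−γ)/γ) is constant, so T₂ = T₁ (P₂/P₁)^((γ−1)/γ).
T₂ = 202 × (840/65.6)^(0.231) = 363.8 K.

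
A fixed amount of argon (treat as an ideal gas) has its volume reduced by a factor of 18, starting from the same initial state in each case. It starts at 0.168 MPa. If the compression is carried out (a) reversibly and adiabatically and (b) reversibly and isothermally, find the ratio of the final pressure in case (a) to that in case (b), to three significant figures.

P_adiabatic / P_isothermal ≈ 6.87

For a monatomic ideal gas γ = 5/3.
Isothermal: P_b = P₁(V₁/V₂) = 0.168×18.
Adiabatic: P_a = P₁(V₁/V₂)^γ = 0.168×18^(5/3).
P_a/P_b = (V₁/V₂)^(γ−1) = 18^(2/3) = 6.868.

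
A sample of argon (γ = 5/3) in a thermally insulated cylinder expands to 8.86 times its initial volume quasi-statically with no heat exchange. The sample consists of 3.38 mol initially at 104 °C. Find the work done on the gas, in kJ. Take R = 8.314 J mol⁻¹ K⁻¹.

Adiabatic: T₁V₁^(γ−1) = T₂V₂^(γ−1) ⇒ T₂ = T₁ (V₁/V₂)^(γ−1).
T₁ = 104 °C = 377.1 K.
T₂ = 377.1 × (1/8.86)^(2/3) = 88.08 K.
Q = 0, so ΔU = W_on_gas = nCᵥΔT with Cᵥ = R/(γ−1) = 12.47 J/(mol·K).
ΔU = 3.38 × 12.47 × (88.08 − 377.1) = -12180 J.

W ≈ -12.2 kJ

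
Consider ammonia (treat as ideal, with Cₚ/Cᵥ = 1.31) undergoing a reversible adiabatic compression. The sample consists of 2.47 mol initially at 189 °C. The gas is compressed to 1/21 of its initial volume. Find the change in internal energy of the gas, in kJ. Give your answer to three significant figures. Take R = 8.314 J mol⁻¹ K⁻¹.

For a reversible adiabat TV^(γ−1) is constant, so T₂ = T₁ (V₁/V₂)^(γ−1).
T₁ = 189 °C = 462.1 K.
T₂ = 462.1 × 21^(0.31) = 1188 K.
Q = 0, so ΔU = W_on_gas = nCᵥΔT with Cᵥ = R/(γ−1) = 26.82 J/(mol·K).
ΔU = 2.47 × 26.82 × (1188 − 462.1) = 48060 J.

ΔU ≈ 48.1 kJ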